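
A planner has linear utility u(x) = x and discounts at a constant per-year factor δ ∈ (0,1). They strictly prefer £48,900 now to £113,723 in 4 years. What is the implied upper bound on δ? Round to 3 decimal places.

δ < 0.810

The preference means 48900 > δ^4·113723.
Hence δ^4 < 48900/113723 = 0.42999, and x ↦ x^(1/4) is increasing on (0,∞).
δ < 0.42999^(1/4) = 0.810.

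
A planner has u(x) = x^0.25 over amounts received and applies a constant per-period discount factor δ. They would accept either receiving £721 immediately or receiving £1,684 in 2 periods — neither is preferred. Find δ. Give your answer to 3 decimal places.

Indifference means u(721) = δ^2 · u(1684), so δ^2 = u(721)/u(1684).
Since u(x) = x^0.25, δ^2 = (721/1684)^0.25 = 0.42815^0.25 = 0.80891.
So δ = 0.80891^(1/2) ≈ 0.899.

δ ≈ 0.899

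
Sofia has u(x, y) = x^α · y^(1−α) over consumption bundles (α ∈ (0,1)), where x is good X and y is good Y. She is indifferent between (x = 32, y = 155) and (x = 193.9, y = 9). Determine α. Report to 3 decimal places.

α ≈ 0.612

Indifference: 32^α · 155^(1−α) = 193.9^α · 9^(1−α).
Taking logs: α·ln 32 + (1−α)·ln 155 = α·ln 193.9 + (1−α)·ln 9, i.e. α·-1.801607 = (1−α)·-2.846201.
With A = -1.801607 and B = -2.846201: α·A = (1−α)·B, so α = B/(A+B) = -2.846201/-4.647808 ≈ 0.612.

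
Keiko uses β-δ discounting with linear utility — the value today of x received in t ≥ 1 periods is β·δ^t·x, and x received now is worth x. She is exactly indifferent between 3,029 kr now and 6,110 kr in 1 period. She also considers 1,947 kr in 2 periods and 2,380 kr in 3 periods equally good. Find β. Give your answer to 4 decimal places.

The second indifference involves only future payoffs, so β cancels: β·δ^2·1947 = β·δ^3·2380, giving δ = 1947/2380 = 0.81807.
Now use the now-vs-future pair: 3029 = β·δ·6110 gives β = 3029/(0.81807·6110) ≈ 0.6060.

β ≈ 0.6060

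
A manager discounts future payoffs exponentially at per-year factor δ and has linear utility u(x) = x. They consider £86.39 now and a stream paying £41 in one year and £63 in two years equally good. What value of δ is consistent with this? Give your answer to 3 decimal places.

Present value of the stream is 41·δ + 63·δ². Indifference gives 41δ + 63δ² = 86.39.
So 63δ² + 41δ − 86.39 = 0.
By the quadratic formula (taking the positive root), δ = (−41 + √23451.28) / 126 ≈ 0.890.

δ ≈ 0.890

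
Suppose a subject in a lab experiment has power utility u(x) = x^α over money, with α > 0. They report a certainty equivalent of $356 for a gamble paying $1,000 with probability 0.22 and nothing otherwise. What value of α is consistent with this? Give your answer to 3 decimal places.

α ≈ 1.466

Since u(0) = 0, the lottery's EU is 0.22·1000^α.
Setting u(356) equal to that: 356^α = 0.22·1000^α ⇒ (356/1000)^α = 0.22.
Take logs: α = ln 0.22 / ln(356/1000) ≈ 1.46601.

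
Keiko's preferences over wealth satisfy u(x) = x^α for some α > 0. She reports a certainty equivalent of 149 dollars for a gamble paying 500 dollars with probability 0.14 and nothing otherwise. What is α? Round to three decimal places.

Since u(0) = 0, the lottery's EU is 0.14·500^α.
Equating: 149^α = 0.14·500^α, i.e. 0.2980^α = 0.14.
Taking logs: α·ln(149/500) = ln(0.14), so α = -1.966113 / -1.210662 ≈ 1.624.

α ≈ 1.624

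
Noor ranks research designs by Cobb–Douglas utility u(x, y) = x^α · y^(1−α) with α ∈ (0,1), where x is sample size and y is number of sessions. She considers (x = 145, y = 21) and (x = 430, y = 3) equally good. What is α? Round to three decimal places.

α ≈ 0.642

The Cobb–Douglas utilities coincide, so 145^α·21^(1−α) = 430^α·3^(1−α).
Rearrange to (145/430)^α = (3/21)^(1−α) and take logs: α·-1.087051 = (1−α)·-1.945910.
Thus α·(-3.032961) = -1.945910, so α = -1.945910/-3.032961 ≈ 0.642.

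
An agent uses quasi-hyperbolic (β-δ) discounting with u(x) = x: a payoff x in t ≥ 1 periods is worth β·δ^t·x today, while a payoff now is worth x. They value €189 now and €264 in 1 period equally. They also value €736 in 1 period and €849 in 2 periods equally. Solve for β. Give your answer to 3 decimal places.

The second indifference involves only future payoffs, so β cancels: β·δ^1·736 = β·δ^2·849, giving δ = 736/849 = 0.86690.
The first indifference: 189 = β·δ·264, so β = 189/(δ·264) = 189/(0.86690·264) ≈ 0.826.

β ≈ 0.826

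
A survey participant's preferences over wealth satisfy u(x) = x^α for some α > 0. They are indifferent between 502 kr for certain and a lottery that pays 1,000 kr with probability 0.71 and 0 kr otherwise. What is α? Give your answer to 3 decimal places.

α ≈ 0.497

EU(lottery) = 0.71·1000^α + 0.29·0 = 0.71·1000^α.
Setting u(502) equal to that: 502^α = 0.71·1000^α ⇒ (502/1000)^α = 0.71.
Taking logs: α·ln(502/1000) = ln(0.71), so α = -0.342490 / -0.689155 ≈ 0.497.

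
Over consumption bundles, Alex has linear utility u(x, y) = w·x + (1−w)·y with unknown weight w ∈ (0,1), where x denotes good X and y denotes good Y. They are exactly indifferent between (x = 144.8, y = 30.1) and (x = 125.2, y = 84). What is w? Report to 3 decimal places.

w = 0.733

Equating utilities: w·144.8 + (1−w)·30.1 = w·125.2 + (1−w)·84.
Rearranging, 19.6·w − 53.9·(1−w) = 0.
So w/(1−w) = 53.9/19.6 = 2.7500, giving w = 53.9/(19.6+53.9) = 0.733.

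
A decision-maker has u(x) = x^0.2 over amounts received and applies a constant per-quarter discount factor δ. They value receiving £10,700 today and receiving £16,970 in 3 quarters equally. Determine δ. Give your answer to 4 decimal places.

The payoff in 3 quarters is discounted by δ^3, so u(10700) = δ^3·u(16970) and δ^3 = u(10700)/u(16970).
Since u(x) = x^0.2, δ^3 = (10700/16970)^0.2 = 0.63052^0.2 = 0.91189.
So δ = 0.91189^(1/3) ≈ 0.9697.

δ ≈ 0.9697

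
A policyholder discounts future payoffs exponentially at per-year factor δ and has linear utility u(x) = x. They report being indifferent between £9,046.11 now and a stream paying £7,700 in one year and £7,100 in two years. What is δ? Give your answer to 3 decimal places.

The stream is worth 7700δ + 7100δ² today, so 7700δ + 7100δ² = 9046.11.
That is, 7100δ² + 7700δ − 9046.11 = 0, a quadratic in δ.
δ = (−7700 + √(7700² + 4·7100·9046.11)) / (2·7100) = (−7700 + √316199524.00) / 14200 ≈ 0.710.

δ ≈ 0.710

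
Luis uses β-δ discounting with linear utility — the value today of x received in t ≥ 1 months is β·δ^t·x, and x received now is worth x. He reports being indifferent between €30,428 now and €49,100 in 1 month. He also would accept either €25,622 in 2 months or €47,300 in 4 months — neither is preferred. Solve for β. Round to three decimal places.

Both payoffs in the second observation are in the future, so β drops out: δ^2·25622 = δ^4·47300 ⇒ δ^2 = 25622/47300 = 0.54169, so δ = 0.73600.
Substituting δ into 30428 = β·δ·49100: β = 30428/(36137.444) ≈ 0.842.

β ≈ 0.842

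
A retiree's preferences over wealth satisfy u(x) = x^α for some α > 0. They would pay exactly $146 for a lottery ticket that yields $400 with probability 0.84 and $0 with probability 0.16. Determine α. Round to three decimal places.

α ≈ 0.173

EU(lottery) = 0.84·400^α + 0.16·0 = 0.84·400^α.
Setting u(146) equal to that: 146^α = 0.84·400^α ⇒ (146/400)^α = 0.84.
α = ln(0.84) / ln(146/400) = -0.174353/-1.007858 ≈ 0.173.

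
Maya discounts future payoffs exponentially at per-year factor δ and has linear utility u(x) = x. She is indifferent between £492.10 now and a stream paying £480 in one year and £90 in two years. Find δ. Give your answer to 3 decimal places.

δ ≈ 0.880

The stream is worth 480δ + 90δ² today, so 480δ + 90δ² = 492.10.
That is, 90δ² + 480δ − 492.10 = 0, a quadratic in δ.
δ = (−480 + √(480² + 4·90·492.10)) / (2·90) = (−480 + √407556.00) / 180 ≈ 0.880.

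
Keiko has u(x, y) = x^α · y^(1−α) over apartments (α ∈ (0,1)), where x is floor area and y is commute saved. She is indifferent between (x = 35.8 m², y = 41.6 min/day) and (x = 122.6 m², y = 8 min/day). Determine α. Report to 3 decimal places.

The Cobb–Douglas utilities coincide, so 35.8^α·41.6^(1−α) = 122.6^α·8^(1−α).
Taking logs: α·ln 35.8 + (1−α)·ln 41.6 = α·ln 122.6 + (1−α)·ln 8, i.e. α·-1.230979 = (1−α)·-1.648659.
So α/(1−α) = (-1.648659)/(-1.230979) = 1.339307, and α = 1.339307/2.339307 ≈ 0.573.

α ≈ 0.573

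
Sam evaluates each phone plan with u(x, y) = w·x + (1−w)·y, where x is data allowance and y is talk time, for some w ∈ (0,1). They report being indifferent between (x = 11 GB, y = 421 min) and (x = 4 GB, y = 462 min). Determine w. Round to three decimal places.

u(11,421) = u(4,462) means w·11 + (1−w)·421 = w·4 + (1−w)·462.
Rearranging, 7·w − 41·(1−w) = 0.
Hence w = 41/(7+41) = 41/48 = 0.854.

w = 0.854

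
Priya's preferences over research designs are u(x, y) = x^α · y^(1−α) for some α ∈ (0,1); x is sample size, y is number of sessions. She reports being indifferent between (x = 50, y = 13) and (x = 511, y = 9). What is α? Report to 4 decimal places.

Indifference: 50^α · 13^(1−α) = 511^α · 9^(1−α).
Taking logs: α·ln 50 + (1−α)·ln 13 = α·ln 511 + (1−α)·ln 9, i.e. α·-2.3243466 = (1−α)·-0.3677248.
Thus α·(-2.6920714) = -0.3677248, so α = -0.3677248/-2.6920714 ≈ 0.1366.

α ≈ 0.1366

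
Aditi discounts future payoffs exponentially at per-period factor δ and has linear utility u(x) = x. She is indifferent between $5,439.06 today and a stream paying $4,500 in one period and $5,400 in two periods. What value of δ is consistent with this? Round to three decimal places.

δ ≈ 0.670

Present value of the stream is 4500·δ + 5400·δ². Indifference gives 4500δ + 5400δ² = 5439.06.
Rearranged: 5400δ² + 4500δ − 5439.06 = 0.
δ = (−4500 + √(4500² + 4·5400·5439.06)) / (2·5400) = (−4500 + √137733696.00) / 10800 ≈ 0.670.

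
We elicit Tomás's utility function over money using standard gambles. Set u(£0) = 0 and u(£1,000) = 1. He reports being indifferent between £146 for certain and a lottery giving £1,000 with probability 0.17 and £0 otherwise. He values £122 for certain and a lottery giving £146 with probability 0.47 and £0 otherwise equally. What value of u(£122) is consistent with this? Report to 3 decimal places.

From the first indifference, u(£146) = 0.17·u(£1,000) + 0.83·u(£0) = 0.17·1 + 0.83·0 = 0.17.
The second indifference gives u(£122) = 0.47·u(£146) + 0.53·u(£0) = 0.47·0.17 + 0.53·0.00 = 0.0799.

0.080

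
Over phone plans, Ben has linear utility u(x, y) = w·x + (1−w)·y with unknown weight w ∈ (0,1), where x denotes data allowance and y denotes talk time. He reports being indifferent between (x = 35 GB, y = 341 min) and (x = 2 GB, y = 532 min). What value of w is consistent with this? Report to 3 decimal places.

w = 0.853

Equating utilities: w·35 + (1−w)·341 = w·2 + (1−w)·532.
Rearranging, 33·w − 191·(1−w) = 0.
So w/(1−w) = 191/33 = 5.7879, giving w = 191/(33+191) = 0.853.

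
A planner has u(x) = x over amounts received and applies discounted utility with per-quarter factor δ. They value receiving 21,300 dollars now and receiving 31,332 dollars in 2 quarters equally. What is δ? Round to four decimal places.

The payoff in 2 quarters is discounted by δ^2, so u(21300) = δ^2·u(31332) and δ^2 = u(21300)/u(31332).
With u(x) = x: δ^2 = 21300/31332 = 0.67982.
Hence δ = (0.67982)^(1/2) = 0.824510.

δ ≈ 0.8245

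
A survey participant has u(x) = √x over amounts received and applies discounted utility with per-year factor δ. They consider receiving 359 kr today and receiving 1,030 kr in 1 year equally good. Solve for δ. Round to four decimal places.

δ ≈ 0.5904

Equating discounted utilities: u(359) = δ·u(1030) ⇒ δ = u(359)/u(1030).
With u(x) = √x: δ = √359/√1030 = √(359/1030) = 0.59038.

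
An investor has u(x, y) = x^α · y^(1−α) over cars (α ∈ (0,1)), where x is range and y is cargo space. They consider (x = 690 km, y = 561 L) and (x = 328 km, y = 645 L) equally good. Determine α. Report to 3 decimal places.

α ≈ 0.158

The Cobb–Douglas utilities coincide, so 690^α·561^(1−α) = 328^α·645^(1−α).
Rearrange to (690/328)^α = (645/561)^(1−α) and take logs: α·0.743678 = (1−α)·0.139529.
So α/(1−α) = (0.139529)/(0.743678) = 0.187620, and α = 0.187620/1.187620 ≈ 0.158.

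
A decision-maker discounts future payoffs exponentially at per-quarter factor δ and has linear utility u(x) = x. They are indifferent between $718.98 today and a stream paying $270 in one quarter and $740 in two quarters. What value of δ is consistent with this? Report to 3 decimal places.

The stream is worth 270δ + 740δ² today, so 270δ + 740δ² = 718.98.
So 740δ² + 270δ − 718.98 = 0.
δ = (−270 + √(270² + 4·740·718.98)) / (2·740) = (−270 + √2201080.80) / 1480 ≈ 0.820.

δ ≈ 0.820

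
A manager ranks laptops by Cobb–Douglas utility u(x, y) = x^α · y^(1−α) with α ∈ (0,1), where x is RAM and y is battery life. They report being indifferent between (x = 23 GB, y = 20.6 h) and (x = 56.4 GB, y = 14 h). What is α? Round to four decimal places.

α ≈ 0.3010

Indifference: 23^α · 20.6^(1−α) = 56.4^α · 14^(1−α).
Taking logs: α·ln 23 + (1−α)·ln 20.6 = α·ln 56.4 + (1−α)·ln 14, i.e. α·-0.8969749 = (1−α)·-0.3862337.
With A = -0.8969749 and B = -0.3862337: α·A = (1−α)·B, so α = B/(A+B) = -0.3862337/-1.2832086 ≈ 0.3010.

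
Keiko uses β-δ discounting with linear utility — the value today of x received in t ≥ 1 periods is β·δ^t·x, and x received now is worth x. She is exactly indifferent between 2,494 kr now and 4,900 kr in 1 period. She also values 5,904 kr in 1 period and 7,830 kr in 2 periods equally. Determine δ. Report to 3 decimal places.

δ ≈ 0.754

Both payoffs in the second observation are in the future, so β drops out: δ^1·5904 = δ^2·7830 ⇒ δ = 5904/7830 = 0.75402.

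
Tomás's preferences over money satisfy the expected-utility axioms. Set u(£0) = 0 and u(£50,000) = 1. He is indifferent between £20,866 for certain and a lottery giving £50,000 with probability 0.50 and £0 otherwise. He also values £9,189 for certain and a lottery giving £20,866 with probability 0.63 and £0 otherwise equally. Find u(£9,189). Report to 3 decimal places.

First, u(£20,866) = 0.50·u(£50,000) + 0.50·u(£0) = 0.50.
Chaining: u(£9,189) = 0.63·0.50 + 0.37·0.00 = 0.3150.

0.315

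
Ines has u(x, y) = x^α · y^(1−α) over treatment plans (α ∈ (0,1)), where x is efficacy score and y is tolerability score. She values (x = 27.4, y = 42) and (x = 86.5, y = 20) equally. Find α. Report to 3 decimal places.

The Cobb–Douglas utilities coincide, so 27.4^α·42^(1−α) = 86.5^α·20^(1−α).
(27.4/86.5)^α = (20/42)^(1−α); take logs: α·ln(27.4/86.5) = (1−α)·ln(20/42), i.e. α·-1.149601 = (1−α)·-0.741937.
Thus α·(-1.891538) = -0.741937, so α = -0.741937/-1.891538 ≈ 0.392.

α ≈ 0.392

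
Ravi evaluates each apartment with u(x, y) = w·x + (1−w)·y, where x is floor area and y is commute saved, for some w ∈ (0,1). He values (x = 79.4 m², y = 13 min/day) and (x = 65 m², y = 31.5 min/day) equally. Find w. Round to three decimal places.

w = 0.562

u(79.4,13) = u(65,31.5) means w·79.4 + (1−w)·13 = w·65 + (1−w)·31.5.
Rearranging, 14.4·w − 18.5·(1−w) = 0.
The marginal rate of substitution is 18.5/14.4, so w = 18.5/(14.4+18.5) = 0.562.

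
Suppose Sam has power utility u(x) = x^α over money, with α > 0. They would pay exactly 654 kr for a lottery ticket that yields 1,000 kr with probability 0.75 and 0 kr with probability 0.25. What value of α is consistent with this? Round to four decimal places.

α ≈ 0.6775

The lottery's expected utility is 0.75·u(1000) + 0.25·u(0) = 0.75·1000^α (since u(0) = 0 for α > 0).
Setting u(654) equal to that: 654^α = 0.75·1000^α ⇒ (654/1000)^α = 0.75.
α = ln(0.75) / ln(654/1000) = -0.2876821/-0.4246479 ≈ 0.6775.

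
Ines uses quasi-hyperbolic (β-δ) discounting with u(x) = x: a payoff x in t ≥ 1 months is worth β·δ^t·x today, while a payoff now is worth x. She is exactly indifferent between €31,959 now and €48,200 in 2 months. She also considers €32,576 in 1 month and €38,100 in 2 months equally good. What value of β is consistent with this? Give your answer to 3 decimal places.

β ≈ 0.907

From the later pair, β·δ^1·32576 = β·δ^2·38100; dividing through, δ = 32576/38100 = 0.85501.
The first indifference: 31959 = β·δ^2·48200, so β = 31959/(δ^2·48200) = 31959/(0.73105·48200) ≈ 0.907.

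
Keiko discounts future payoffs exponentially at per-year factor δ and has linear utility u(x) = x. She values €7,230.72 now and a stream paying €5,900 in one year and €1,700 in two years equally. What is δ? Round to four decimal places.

The stream is worth 5900δ + 1700δ² today, so 5900δ + 1700δ² = 7230.72.
Rearranged: 1700δ² + 5900δ − 7230.72 = 0.
The positive root is δ = [−5900 + √(5900² + 4·1700·7230.72)] / (2·1700) = (−5900 + 9164.000)/3400 ≈ 0.9600.

δ ≈ 0.9600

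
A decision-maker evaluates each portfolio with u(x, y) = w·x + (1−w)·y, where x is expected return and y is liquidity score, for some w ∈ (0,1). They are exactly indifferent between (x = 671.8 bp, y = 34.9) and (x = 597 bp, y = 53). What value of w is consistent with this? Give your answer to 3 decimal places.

u(671.8,34.9) = u(597,53) means w·671.8 + (1−w)·34.9 = w·597 + (1−w)·53.
Collecting terms: w·74.8 = (1−w)·18.1.
The marginal rate of substitution is 18.1/74.8, so w = 18.1/(74.8+18.1) = 0.195.

w = 0.195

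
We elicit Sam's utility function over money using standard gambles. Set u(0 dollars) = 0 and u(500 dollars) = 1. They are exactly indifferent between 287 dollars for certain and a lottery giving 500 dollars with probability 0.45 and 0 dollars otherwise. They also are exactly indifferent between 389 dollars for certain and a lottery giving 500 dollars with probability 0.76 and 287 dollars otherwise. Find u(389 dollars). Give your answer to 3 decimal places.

From the first indifference, u(287 dollars) = 0.45·u(500 dollars) + 0.55·u(0 dollars) = 0.45·1 + 0.55·0 = 0.45.
Chaining: u(389 dollars) = 0.76·1.00 + 0.24·0.45 = 0.8680.

0.868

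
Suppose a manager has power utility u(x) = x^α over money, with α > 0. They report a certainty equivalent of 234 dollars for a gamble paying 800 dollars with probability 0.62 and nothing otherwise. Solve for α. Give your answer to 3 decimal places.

EU(lottery) = 0.62·800^α + 0.38·0 = 0.62·800^α.
Setting u(234) equal to that: 234^α = 0.62·800^α ⇒ (234/800)^α = 0.62.
Taking logs: α·ln(234/800) = ln(0.62), so α = -0.478036 / -1.229291 ≈ 0.389.

α ≈ 0.389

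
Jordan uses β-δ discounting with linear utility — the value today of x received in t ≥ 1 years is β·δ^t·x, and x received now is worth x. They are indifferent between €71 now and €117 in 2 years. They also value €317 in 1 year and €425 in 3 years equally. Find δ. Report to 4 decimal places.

From the later pair, β·δ^1·317 = β·δ^3·425; dividing through, δ^2 = 317/425 = 0.74588, so δ = 0.86364.

δ ≈ 0.8636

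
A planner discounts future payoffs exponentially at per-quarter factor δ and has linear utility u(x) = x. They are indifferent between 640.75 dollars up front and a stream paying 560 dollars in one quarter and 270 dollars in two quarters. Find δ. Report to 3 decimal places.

δ ≈ 0.820

Present value of the stream is 560·δ + 270·δ². Indifference gives 560δ + 270δ² = 640.75.
Rearranged: 270δ² + 560δ − 640.75 = 0.
By the quadratic formula (taking the positive root), δ = (−560 + √1005610.00) / 540 ≈ 0.820.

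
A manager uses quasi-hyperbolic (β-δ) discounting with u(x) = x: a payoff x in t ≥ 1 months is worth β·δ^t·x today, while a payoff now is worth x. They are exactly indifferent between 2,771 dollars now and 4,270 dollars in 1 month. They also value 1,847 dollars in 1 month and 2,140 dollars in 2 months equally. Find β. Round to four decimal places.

From the later pair, β·δ^1·1847 = β·δ^2·2140; dividing through, δ = 1847/2140 = 0.86308.
Substituting δ into 2771 = β·δ·4270: β = 2771/(3685.369) ≈ 0.7519.

β ≈ 0.7519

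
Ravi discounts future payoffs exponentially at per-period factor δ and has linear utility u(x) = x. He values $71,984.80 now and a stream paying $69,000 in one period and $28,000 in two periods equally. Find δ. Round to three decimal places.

δ ≈ 0.790

The stream is worth 69000δ + 28000δ² today, so 69000δ + 28000δ² = 71984.80.
That is, 28000δ² + 69000δ − 71984.80 = 0, a quadratic in δ.
δ = (−69000 + √(69000² + 4·28000·71984.80)) / (2·28000) = (−69000 + √12823297600.00) / 56000 ≈ 0.790.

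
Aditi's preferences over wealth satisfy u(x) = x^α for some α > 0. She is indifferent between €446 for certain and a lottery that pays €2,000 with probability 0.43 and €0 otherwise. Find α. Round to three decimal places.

Since u(0) = 0, the lottery's EU is 0.43·2000^α.
Equating: 446^α = 0.43·2000^α, i.e. 0.2230^α = 0.43.
α = ln(0.43) / ln(446/2000) = -0.843970/-1.500584 ≈ 0.562.

α ≈ 0.562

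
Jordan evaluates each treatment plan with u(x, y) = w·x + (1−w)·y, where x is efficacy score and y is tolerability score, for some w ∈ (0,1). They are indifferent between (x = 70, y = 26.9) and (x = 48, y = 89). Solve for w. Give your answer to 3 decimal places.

Indifference: w·70 + (1−w)·26.9 = w·48 + (1−w)·89.
w·(70−48) = (1−w)·(89−26.9), i.e. w·22 = (1−w)·62.1.
So w/(1−w) = 62.1/22 = 2.8227, giving w = 62.1/(22+62.1) = 0.738.

w = 0.738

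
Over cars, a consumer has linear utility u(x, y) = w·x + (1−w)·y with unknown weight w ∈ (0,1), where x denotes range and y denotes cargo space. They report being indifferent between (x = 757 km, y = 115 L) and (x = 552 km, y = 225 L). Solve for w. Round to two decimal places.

w = 0.35

u(757,115) = u(552,225) means w·757 + (1−w)·115 = w·552 + (1−w)·225.
Collecting terms: w·205 = (1−w)·110.
The marginal rate of substitution is 110/205, so w = 110/(205+110) = 0.35.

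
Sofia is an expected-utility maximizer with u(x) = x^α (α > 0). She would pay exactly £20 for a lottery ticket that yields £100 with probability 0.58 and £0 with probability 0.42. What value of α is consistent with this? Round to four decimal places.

EU(lottery) = 0.58·100^α + 0.42·0 = 0.58·100^α.
Equating: 20^α = 0.58·100^α, i.e. 0.2000^α = 0.58.
Taking logs: α·ln(20/100) = ln(0.58), so α = -0.5447272 / -1.6094379 ≈ 0.3385.

α ≈ 0.3385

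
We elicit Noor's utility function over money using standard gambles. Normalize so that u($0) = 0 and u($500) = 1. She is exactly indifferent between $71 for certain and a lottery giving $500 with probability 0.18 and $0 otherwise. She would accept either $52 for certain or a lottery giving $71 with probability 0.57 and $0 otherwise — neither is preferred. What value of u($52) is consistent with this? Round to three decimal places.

From the first indifference, u($71) = 0.18·u($500) + 0.82·u($0) = 0.18·1 + 0.82·0 = 0.18.
Then u($52) = 0.57·u($71) + 0.43·u($0) = 0.57·0.18 + 0.43·0.00 = 0.1026.

0.103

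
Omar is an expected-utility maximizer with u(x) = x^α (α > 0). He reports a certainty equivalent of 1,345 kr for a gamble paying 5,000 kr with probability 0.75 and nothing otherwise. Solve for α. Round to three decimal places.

α ≈ 0.219

The lottery's expected utility is 0.75·u(5000) + 0.25·u(0) = 0.75·5000^α (since u(0) = 0 for α > 0).
Equating: 1345^α = 0.75·5000^α, i.e. 0.2690^α = 0.75.
α = ln(0.75) / ln(1345/5000) = -0.287682/-1.313044 ≈ 0.219.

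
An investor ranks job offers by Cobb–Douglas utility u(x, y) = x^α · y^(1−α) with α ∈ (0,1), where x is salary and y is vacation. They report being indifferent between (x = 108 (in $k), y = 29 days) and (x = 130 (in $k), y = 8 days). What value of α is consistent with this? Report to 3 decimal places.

α ≈ 0.874

The Cobb–Douglas utilities coincide, so 108^α·29^(1−α) = 130^α·8^(1−α).
Rearrange to (108/130)^α = (8/29)^(1−α) and take logs: α·-0.185403 = (1−α)·-1.287854.
With A = -0.185403 and B = -1.287854: α·A = (1−α)·B, so α = B/(A+B) = -1.287854/-1.473257 ≈ 0.874.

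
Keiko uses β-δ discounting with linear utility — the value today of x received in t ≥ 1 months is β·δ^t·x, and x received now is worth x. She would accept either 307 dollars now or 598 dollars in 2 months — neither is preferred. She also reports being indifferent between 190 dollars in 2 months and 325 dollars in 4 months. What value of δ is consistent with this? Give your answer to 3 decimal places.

The second indifference involves only future payoffs, so β cancels: β·δ^2·190 = β·δ^4·325, giving δ^2 = 190/325 = 0.58462, so δ = 0.76460.

δ ≈ 0.765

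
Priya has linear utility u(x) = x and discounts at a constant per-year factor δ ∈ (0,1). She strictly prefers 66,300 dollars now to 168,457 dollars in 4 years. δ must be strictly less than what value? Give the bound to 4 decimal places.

δ < 0.7921

Under u(x) = x this choice says 66300 > δ^4·168457.
Dividing by 168457: δ^4 < 0.39357. Both sides are positive, so the 4th root keeps the direction.
δ < 0.39357^(1/4) = 0.7921.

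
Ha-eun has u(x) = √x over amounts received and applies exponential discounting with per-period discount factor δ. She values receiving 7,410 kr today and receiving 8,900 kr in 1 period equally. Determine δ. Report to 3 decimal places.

Equating discounted utilities: u(7410) = δ·u(8900) ⇒ δ = u(7410)/u(8900).
Since u(x) = √x, δ = √(7410/8900) = 0.91246.

δ ≈ 0.912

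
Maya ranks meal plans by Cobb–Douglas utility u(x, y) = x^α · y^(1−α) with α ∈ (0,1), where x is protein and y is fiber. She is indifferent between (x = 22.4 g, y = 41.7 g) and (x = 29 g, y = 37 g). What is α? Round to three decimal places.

α ≈ 0.317

Indifference: 22.4^α · 41.7^(1−α) = 29^α · 37^(1−α).
Taking logs: α·ln 22.4 + (1−α)·ln 41.7 = α·ln 29 + (1−α)·ln 37, i.e. α·-0.258235 = (1−α)·-0.119583.
With A = -0.258235 and B = -0.119583: α·A = (1−α)·B, so α = B/(A+B) = -0.119583/-0.377818 ≈ 0.317.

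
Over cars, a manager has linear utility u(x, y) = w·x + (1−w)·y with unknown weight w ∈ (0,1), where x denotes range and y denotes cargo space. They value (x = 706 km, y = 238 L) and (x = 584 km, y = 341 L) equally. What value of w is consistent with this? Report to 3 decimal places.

Indifference: w·706 + (1−w)·238 = w·584 + (1−w)·341.
Collecting terms: w·122 = (1−w)·103.
The marginal rate of substitution is 103/122, so w = 103/(122+103) = 0.458.

w = 0.458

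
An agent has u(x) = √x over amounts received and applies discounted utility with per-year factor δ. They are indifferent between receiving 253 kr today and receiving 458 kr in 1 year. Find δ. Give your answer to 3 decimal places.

δ ≈ 0.743

Equating discounted utilities: u(253) = δ·u(458) ⇒ δ = u(253)/u(458).
Since u(x) = √x, δ = √(253/458) = 0.74324.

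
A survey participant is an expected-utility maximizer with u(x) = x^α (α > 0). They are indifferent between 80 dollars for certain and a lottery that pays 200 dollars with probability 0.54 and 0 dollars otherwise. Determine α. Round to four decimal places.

α ≈ 0.6725

The lottery's expected utility is 0.54·u(200) + 0.46·u(0) = 0.54·200^α (since u(0) = 0 for α > 0).
Equating: 80^α = 0.54·200^α, i.e. 0.4000^α = 0.54.
Take logs: α = ln 0.54 / ln(80/200) ≈ 0.672479.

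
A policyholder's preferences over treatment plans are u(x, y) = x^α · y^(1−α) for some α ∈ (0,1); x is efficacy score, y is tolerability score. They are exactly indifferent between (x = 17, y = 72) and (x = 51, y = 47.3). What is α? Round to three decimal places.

Set the two utilities equal: 17^α·72^(1−α) = 51^α·47.3^(1−α).
Rearrange to (17/51)^α = (47.3/72)^(1−α) and take logs: α·-1.098612 = (1−α)·-0.420156.
So α/(1−α) = (-0.420156)/(-1.098612) = 0.382443, and α = 0.382443/1.382443 ≈ 0.277.

α ≈ 0.277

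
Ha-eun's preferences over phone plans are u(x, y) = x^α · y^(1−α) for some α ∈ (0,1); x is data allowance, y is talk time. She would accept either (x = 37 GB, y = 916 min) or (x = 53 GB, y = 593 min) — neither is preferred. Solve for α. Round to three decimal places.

α ≈ 0.547

Indifference: 37^α · 916^(1−α) = 53^α · 593^(1−α).
Taking logs: α·ln 37 + (1−α)·ln 916 = α·ln 53 + (1−α)·ln 593, i.e. α·-0.359374 = (1−α)·-0.434822.
So α/(1−α) = (-0.434822)/(-0.359374) = 1.209943, and α = 1.209943/2.209943 ≈ 0.547.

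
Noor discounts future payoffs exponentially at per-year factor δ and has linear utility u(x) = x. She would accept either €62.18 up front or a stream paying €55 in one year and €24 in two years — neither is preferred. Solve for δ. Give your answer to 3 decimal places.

δ ≈ 0.830

Present value of the stream is 55·δ + 24·δ². Indifference gives 55δ + 24δ² = 62.18.
So 24δ² + 55δ − 62.18 = 0.
δ = (−55 + √(55² + 4·24·62.18)) / (2·24) = (−55 + √8994.28) / 48 ≈ 0.830.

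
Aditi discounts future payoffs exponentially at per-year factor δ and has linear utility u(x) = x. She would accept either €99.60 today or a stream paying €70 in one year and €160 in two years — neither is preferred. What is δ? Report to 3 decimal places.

The stream is worth 70δ + 160δ² today, so 70δ + 160δ² = 99.60.
So 160δ² + 70δ − 99.60 = 0.
δ = (−70 + √(70² + 4·160·99.60)) / (2·160) = (−70 + √68644.00) / 320 ≈ 0.600.

δ ≈ 0.600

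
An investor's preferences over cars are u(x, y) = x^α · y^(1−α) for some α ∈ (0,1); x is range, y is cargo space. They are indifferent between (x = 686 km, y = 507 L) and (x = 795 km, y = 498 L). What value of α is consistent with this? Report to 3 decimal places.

The Cobb–Douglas utilities coincide, so 686^α·507^(1−α) = 795^α·498^(1−α).
(686/795)^α = (498/507)^(1−α); take logs: α·ln(686/795) = (1−α)·ln(498/507), i.e. α·-0.147464 = (1−α)·-0.017911.
With A = -0.147464 and B = -0.017911: α·A = (1−α)·B, so α = B/(A+B) = -0.017911/-0.165375 ≈ 0.108.

α ≈ 0.108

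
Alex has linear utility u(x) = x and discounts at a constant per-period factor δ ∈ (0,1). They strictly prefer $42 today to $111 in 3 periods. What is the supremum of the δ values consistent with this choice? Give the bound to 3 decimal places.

δ < 0.723

Under u(x) = x this choice says 42 > δ^3·111.
Dividing by 111: δ^3 < 0.37838. Both sides are positive, so the cube root keeps the direction.
δ < (42/111)^(1/3) ≈ 0.723.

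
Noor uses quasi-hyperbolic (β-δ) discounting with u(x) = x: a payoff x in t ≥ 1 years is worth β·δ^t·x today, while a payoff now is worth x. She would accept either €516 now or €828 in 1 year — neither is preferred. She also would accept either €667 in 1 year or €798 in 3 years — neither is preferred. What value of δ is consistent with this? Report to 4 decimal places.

δ ≈ 0.9142

The second indifference involves only future payoffs, so β cancels: β·δ^1·667 = β·δ^3·798, giving δ^2 = 667/798 = 0.83584, so δ = 0.91424.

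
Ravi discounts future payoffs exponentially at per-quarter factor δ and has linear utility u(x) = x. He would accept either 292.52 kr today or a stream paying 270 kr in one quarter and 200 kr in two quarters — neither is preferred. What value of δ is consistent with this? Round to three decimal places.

δ ≈ 0.710

Equating present values: 292.52 = 270δ + 200δ².
Rearranged: 200δ² + 270δ − 292.52 = 0.
δ = (−270 + √(270² + 4·200·292.52)) / (2·200) = (−270 + √306916.00) / 400 ≈ 0.710.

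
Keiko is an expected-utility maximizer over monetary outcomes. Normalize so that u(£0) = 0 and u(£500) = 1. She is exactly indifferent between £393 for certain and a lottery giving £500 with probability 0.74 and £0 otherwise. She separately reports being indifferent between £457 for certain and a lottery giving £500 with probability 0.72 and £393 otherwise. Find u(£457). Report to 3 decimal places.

0.927

The first gamble pins u(£393): it must equal 0.74·1 + 0.26·0 = 0.74.
Then u(£457) = 0.72·u(£500) + 0.28·u(£393) = 0.72·1.00 + 0.28·0.74 = 0.9272.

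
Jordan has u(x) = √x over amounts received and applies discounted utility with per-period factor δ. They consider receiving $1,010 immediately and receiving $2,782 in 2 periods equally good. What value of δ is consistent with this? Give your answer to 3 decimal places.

δ ≈ 0.776

The payoff in 2 periods is discounted by δ^2, so u(1010) = δ^2·u(2782) and δ^2 = u(1010)/u(2782).
Since u(x) = √x, δ^2 = √(1010/2782) = 0.60253.
So δ = 0.60253^(1/2) ≈ 0.776.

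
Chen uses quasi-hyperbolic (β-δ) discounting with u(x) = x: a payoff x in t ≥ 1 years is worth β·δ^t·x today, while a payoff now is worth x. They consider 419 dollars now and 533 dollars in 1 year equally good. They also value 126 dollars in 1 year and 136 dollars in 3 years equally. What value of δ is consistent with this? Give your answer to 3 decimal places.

From the later pair, β·δ^1·126 = β·δ^3·136; dividing through, δ^2 = 126/136 = 0.92647, so δ = 0.96253.

δ ≈ 0.963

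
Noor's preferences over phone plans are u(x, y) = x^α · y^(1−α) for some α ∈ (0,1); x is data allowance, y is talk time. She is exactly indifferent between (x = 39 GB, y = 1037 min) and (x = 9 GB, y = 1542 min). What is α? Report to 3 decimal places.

α ≈ 0.213

Indifference: 39^α · 1037^(1−α) = 9^α · 1542^(1−α).
(39/9)^α = (1542/1037)^(1−α); take logs: α·ln(39/9) = (1−α)·ln(1542/1037), i.e. α·1.466337 = (1−α)·0.396748.
Thus α·(1.863085) = 0.396748, so α = 0.396748/1.863085 ≈ 0.213.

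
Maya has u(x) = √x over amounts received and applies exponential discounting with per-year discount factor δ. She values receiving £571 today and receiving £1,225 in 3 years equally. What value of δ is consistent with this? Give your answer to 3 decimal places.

The payoff in 3 years is discounted by δ^3, so u(571) = δ^3·u(1225) and δ^3 = u(571)/u(1225).
With u(x) = √x: δ^3 = √571/√1225 = √(571/1225) = 0.68273.
So δ = 0.68273^(1/3) ≈ 0.881.

δ ≈ 0.881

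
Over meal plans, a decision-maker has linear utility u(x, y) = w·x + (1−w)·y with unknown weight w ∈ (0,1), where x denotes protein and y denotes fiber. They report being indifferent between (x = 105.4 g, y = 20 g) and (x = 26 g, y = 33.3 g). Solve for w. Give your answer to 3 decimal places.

Equating utilities: w·105.4 + (1−w)·20 = w·26 + (1−w)·33.3.
Rearranging, 79.4·w − 13.3·(1−w) = 0.
Hence w = 13.3/(79.4+13.3) = 13.3/92.7 = 0.143.

w = 0.143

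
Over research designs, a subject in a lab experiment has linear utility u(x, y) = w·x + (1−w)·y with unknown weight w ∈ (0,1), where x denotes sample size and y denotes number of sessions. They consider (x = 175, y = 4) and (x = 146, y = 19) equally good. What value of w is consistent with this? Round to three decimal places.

w = 0.341

u(175,4) = u(146,19) means w·175 + (1−w)·4 = w·146 + (1−w)·19.
Collecting terms: w·29 = (1−w)·15.
The marginal rate of substitution is 15/29, so w = 15/(29+15) = 0.341.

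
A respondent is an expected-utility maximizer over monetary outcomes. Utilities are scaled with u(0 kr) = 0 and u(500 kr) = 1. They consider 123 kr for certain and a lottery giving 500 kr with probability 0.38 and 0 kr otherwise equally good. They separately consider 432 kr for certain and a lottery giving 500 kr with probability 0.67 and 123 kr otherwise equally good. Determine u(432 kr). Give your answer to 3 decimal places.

The first gamble pins u(123 kr): it must equal 0.38·1 + 0.62·0 = 0.38.
Then u(432 kr) = 0.67·u(500 kr) + 0.33·u(123 kr) = 0.67·1.00 + 0.33·0.38 = 0.7954.

0.795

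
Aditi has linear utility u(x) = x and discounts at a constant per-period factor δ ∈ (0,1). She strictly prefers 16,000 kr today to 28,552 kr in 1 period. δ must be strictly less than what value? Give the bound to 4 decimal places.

δ < 0.5604

The preference means 16000 > δ·28552.
So δ < 16000/28552 = 0.56038.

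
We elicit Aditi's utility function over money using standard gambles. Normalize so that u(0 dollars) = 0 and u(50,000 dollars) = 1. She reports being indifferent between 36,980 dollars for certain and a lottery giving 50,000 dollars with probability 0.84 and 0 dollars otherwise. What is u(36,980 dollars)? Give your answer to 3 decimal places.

u(36,980 dollars) equals the lottery's expected utility: 0.84·1 + 0.16·0 = 0.84.

0.840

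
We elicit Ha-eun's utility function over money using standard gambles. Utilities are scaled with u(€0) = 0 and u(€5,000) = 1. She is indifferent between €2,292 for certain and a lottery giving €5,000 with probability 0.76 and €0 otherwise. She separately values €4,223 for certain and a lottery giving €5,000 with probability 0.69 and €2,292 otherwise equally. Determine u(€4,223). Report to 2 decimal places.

The first gamble pins u(€2,292): it must equal 0.76·1 + 0.24·0 = 0.76.
The second indifference gives u(€4,223) = 0.69·u(€5,000) + 0.31·u(€2,292) = 0.69·1.00 + 0.31·0.76 = 0.9256.

0.93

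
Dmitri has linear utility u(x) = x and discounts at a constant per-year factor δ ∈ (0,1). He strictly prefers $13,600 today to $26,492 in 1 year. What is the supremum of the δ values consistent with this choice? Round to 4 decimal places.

The preference means 13600 > δ·26492.
So δ < 13600/26492 = 0.51336.

δ < 0.5134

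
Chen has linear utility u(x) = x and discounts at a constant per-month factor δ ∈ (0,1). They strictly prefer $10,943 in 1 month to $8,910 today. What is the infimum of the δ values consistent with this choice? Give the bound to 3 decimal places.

δ > 0.814

Comparing present values: 8910 < δ·10943.
Dividing through by 10943 gives δ > 0.81422.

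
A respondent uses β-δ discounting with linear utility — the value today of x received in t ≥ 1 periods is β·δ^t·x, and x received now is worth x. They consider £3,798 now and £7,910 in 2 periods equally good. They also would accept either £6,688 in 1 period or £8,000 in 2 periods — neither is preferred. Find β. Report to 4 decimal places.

β ≈ 0.6870

Both payoffs in the second observation are in the future, so β drops out: δ^1·6688 = δ^2·8000 ⇒ δ = 6688/8000 = 0.83600.
The first indifference: 3798 = β·δ^2·7910, so β = 3798/(δ^2·7910) = 3798/(0.69890·7910) ≈ 0.6870.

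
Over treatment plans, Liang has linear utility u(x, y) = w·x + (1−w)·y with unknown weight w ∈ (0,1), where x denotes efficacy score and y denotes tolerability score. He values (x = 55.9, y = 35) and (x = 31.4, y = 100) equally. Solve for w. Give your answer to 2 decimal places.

w = 0.73

Indifference: w·55.9 + (1−w)·35 = w·31.4 + (1−w)·100.
Collecting terms: w·24.5 = (1−w)·65.
So w/(1−w) = 65/24.5 = 2.6531, giving w = 65/(24.5+65) = 0.73.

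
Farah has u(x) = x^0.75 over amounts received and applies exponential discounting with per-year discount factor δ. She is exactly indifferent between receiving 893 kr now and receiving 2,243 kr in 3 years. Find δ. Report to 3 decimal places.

δ ≈ 0.794

Indifference means u(893) = δ^3 · u(2243), so δ^3 = u(893)/u(2243).
Since u(x) = x^0.75, δ^3 = (893/2243)^0.75 = 0.39813^0.75 = 0.50121.
So δ = 0.50121^(1/3) ≈ 0.794.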